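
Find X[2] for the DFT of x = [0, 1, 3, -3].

X[2] = Σ(n=0 to 3) x[n] · ω_4^(2n) where ω_4 = e^(-2πi/4)
= (0)·ω_4^0 + (1)·ω_4^2 + (3)·ω_4^4 + (-3)·ω_4^6

X[2] = 5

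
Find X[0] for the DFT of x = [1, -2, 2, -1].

X[0] = Σ(n=0 to 3) x[n] · ω_4^0 = Σ x[n]
= (1) + (-2) + (2) + (-1)

X[0] = 0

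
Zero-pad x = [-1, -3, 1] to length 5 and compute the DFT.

Original 3-point DFT: [-3, 3.4641i, -3.4641i]
Zero-padded 5-point DFT provides frequency interpolation.

DFT_5([x, 0, ...]) = [-3, -2.7361+2.2654i, 1.7361+2.7144i, 1.7361-2.7144i, -2.7361-2.2654i]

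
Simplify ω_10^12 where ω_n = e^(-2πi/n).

Since ω_10^10 = 1, powers reduce modulo 10.
12 mod 10 = 2
So ω_10^12 = ω_10^2 = e^(-2πi·2/10)

ω_10^12 = ω_10^2 = 0.3090-0.9511i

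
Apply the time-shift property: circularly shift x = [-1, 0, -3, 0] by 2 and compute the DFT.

Time shift by 2: X_shifted[k] = ω_4^(2k) · X[k]
Shifted x = [-3, 0, -1, 0]

DFT(x[n-2]) = [-4, -2, -4, -2]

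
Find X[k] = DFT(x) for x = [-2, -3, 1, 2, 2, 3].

X[k] = Σ(n=0 to 5) x[n] · ω_6^(nk)
where ω_6 = e^(-2πi/6)

Computing each X[k]:
X[0] = 3
X[1] = -5.5000+6.0622i
X[2] = -1.5000+4.3301i
X[3] = -1
X[4] = -1.5000-4.3301i
X[5] = -5.5000-6.0622i

X = [3, -5.5000+6.0622i, -1.5000+4.3301i, -1, -1.5000-4.3301i, -5.5000-6.0622i]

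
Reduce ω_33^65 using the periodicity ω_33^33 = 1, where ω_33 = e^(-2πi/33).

Since ω_33^33 = 1, powers reduce modulo 33.
65 mod 33 = 32
So ω_33^65 = ω_33^32 = e^(-2πi·32/33)

ω_33^65 = ω_33^32 = 0.9819+0.1893i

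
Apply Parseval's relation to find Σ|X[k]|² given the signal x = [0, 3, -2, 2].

Parseval: Σ|x[n]|² = (1/N)Σ|X[k]|², so Σ|X[k]|² = N·Σ|x[n]|² = 4·17.0000

Σ|X[k]|² = N·Σ|x[n]|² = 4·17.0000 = 68.0000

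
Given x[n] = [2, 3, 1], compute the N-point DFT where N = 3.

X[k] = Σ(n=0 to 2) x[n] · ω_3^(nk)
where ω_3 = e^(-2πi/3)

Computing each X[k]:
X[0] = 6
X[1] = -1.7321i
X[2] = 1.7321i

X = [6, -1.7321i, 1.7321i]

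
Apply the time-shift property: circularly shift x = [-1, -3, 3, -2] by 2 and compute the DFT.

Time shift by 2: X_shifted[k] = ω_4^(2k) · X[k]
Shifted x = [3, -2, -1, -3]

DFT(x[n-2]) = [-3, 4-1i, 7, 4+1i]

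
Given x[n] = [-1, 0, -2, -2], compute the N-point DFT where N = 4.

X[k] = Σ(n=0 to 3) x[n] · ω_4^(nk)
where ω_4 = e^(-2πi/4)

Computing each X[k]:
X[0] = -5
X[1] = 1-2i
X[2] = -1
X[3] = 1+2i

X = [-5, 1-2i, -1, 1+2i]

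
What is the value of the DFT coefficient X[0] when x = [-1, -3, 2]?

X[0] = Σ(n=0 to 2) x[n] · ω_3^0 = Σ x[n]
= (-1) + (-3) + (2)

X[0] = -2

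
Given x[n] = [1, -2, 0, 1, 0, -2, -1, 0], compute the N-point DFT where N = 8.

X[k] = Σ(n=0 to 7) x[n] · ω_8^(nk)
where ω_8 = e^(-2πi/8)

Computing each X[k]:
X[0] = -3
X[1] = 0.2929-1.7071i
X[2] = 2+5i
X[3] = 1.7071+0.2929i
X[4] = 3
X[5] = 1.7071-0.2929i
X[6] = 2-5i
X[7] = 0.2929+1.7071i

X = [-3, 0.2929-1.7071i, 2+5i, 1.7071+0.2929i, 3, 1.7071-0.2929i, 2-5i, 0.2929+1.7071i]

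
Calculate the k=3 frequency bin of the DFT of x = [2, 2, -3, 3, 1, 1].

X[3] = Σ(n=0 to 5) x[n] · ω_6^(3n) where ω_6 = e^(-2πi/6)
= (2)·ω_6^0 + (2)·ω_6^3 + (-3)·ω_6^6 + (3)·ω_6^9 + (1)·ω_6^12 + (1)·ω_6^15

X[3] = -6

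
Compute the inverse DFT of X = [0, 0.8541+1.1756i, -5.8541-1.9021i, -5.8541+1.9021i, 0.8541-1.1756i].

x[n] = (1/5) Σ(k=0 to 4) X[k] · e^(2πikn/5)

Computing each x[n]:
x[0] = -2
x[1] = 2
x[2] = -2
x[3] = 0
x[4] = 2

x = [-2, 2, -2, 0, 2]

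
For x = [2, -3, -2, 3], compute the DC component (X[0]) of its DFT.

X[0] = Σ(n=0 to 3) x[n] · ω_4^0 = Σ x[n]
= (2) + (-3) + (-2) + (3)

X[0] = 0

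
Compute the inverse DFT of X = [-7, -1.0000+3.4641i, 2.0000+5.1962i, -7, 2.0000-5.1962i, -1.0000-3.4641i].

x[n] = (1/6) Σ(k=0 to 5) X[k] · e^(2πikn/6)

Computing each x[n]:
x[0] = -2
x[1] = -3
x[2] = -2
x[3] = 1
x[4] = -3
x[5] = 2

x = [-2, -3, -2, 1, -3, 2]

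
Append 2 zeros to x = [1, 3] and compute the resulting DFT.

Original 2-point DFT: [4, -2]
Zero-padded 4-point DFT provides frequency interpolation.

DFT_4([x, 0, ...]) = [4, 1-3i, -2, 1+3i]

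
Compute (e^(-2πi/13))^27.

Since ω_13^13 = 1, powers reduce modulo 13.
27 mod 13 = 1
So ω_13^27 = ω_13^1 = e^(-2πi·1/13)

ω_13^27 = ω_13^1 = 0.8855-0.4647i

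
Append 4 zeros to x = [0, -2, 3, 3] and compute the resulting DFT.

Original 4-point DFT: [4, -3+5i, 2, -3-5i]
Zero-padded 8-point DFT provides frequency interpolation.

DFT_8([x, 0, ...]) = [4, -3.5355-3.7071i, -3+5i, 3.5355+2.2929i, 2, 3.5355-2.2929i, -3-5i, -3.5355+3.7071i]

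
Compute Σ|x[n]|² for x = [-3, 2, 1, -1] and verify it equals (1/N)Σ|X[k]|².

Time domain:
Σ|x[n]|² = |-3|² + |2|² + |1|² + |-1|² = 15.0000

Frequency domain:
(1/4)Σ|X[k]|² = (1/4)(|-1|² + |-4-3i|² + |-3|² + |-4+3i|²) = (1/4)·60.0000 = 15.0000

Both sides agree, confirming Parseval's theorem.

Σ|x[n]|² = (1/N)Σ|X[k]|² = 15.0000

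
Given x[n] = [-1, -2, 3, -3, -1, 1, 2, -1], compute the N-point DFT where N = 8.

X[k] = Σ(n=0 to 7) x[n] · ω_8^(nk)
where ω_8 = e^(-2πi/8)

Computing each X[k]:
X[0] = -2
X[1] = -0.7071+2.5355i
X[2] = -7-3i
X[3] = 0.7071+4.5355i
X[4] = 8
X[5] = 0.7071-4.5355i
X[6] = -7+3i
X[7] = -0.7071-2.5355i

X = [-2, -0.7071+2.5355i, -7-3i, 0.7071+4.5355i, 8, 0.7071-4.5355i, -7+3i, -0.7071-2.5355i]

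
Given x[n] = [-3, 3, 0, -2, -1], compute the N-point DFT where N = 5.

X[k] = Σ(n=0 to 4) x[n] · ω_5^(nk)
where ω_5 = e^(-2πi/5)

Computing each X[k]:
X[0] = -3
X[1] = -0.7639-4.9798i
X[2] = -5.2361-0.4490i
X[3] = -5.2361+0.4490i
X[4] = -0.7639+4.9798i

X = [-3, -0.7639-4.9798i, -5.2361-0.4490i, -5.2361+0.4490i, -0.7639+4.9798i]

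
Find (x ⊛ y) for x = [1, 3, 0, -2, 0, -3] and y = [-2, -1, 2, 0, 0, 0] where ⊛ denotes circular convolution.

(x ⊛ y)[n] = Σ(m=0 to 5) x[m] · y[(n-m) mod 6]

Computing each output sample:
(x ⊛ y)[0] = 1
(x ⊛ y)[1] = -13
(x ⊛ y)[2] = -1
(x ⊛ y)[3] = 10
(x ⊛ y)[4] = 2
(x ⊛ y)[5] = 2

x ⊛ y = [1, -13, -1, 10, 2, 2]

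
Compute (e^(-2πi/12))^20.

Since ω_12^12 = 1, powers reduce modulo 12.
20 mod 12 = 8
So ω_12^20 = ω_12^8 = e^(-2πi·8/12)

ω_12^20 = ω_12^8 = -0.5000+0.8660i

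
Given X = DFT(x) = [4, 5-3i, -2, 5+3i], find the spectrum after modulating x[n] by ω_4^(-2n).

Modulation property: DFT(ω_4^(-2n)·x[n]) = X[(k-2) mod 4], so circularly shift X by 2 positions.

X[k-2] = [-2, 5+3i, 4, 5-3i]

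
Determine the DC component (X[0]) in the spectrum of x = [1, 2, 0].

X[0] = Σ(n=0 to 2) x[n] · ω_3^0 = Σ x[n]
= (1) + (2) + (0)

X[0] = 3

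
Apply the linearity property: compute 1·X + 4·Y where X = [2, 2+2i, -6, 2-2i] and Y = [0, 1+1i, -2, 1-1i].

By linearity: DFT(1x + 4y) = 1·DFT(x) + 4·DFT(y)
= 1·[2, 2+2i, -6, 2-2i] + 4·[0, 1+1i, -2, 1-1i]

Computing element-wise:
Z[0] = 1·(2) + 4·(0) = 2
Z[1] = 1·(2+2i) + 4·(1+1i) = 6+6i
Z[2] = 1·(-6) + 4·(-2) = -14
Z[3] = 1·(2-2i) + 4·(1-1i) = 6-6i

DFT(1x + 4y) = 1·X + 4·Y = [2, 6+6i, -14, 6-6i]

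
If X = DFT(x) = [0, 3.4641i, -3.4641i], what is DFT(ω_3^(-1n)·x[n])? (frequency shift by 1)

Modulation property: DFT(ω_3^(-1n)·x[n]) = X[(k-1) mod 3], so circularly shift X by 1 positions.

X[k-1] = [-3.4641i, 0, 3.4641i]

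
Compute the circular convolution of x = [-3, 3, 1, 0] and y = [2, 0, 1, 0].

(x ⊛ y)[n] = Σ(m=0 to 3) x[m] · y[(n-m) mod 4]

Computing each output sample:
(x ⊛ y)[0] = -5
(x ⊛ y)[1] = 6
(x ⊛ y)[2] = -1
(x ⊛ y)[3] = 3

x ⊛ y = [-5, 6, -1, 3]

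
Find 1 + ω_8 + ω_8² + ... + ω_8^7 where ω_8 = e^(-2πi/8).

Sum of all nth roots of unity equals 0 for n > 1 (geometric series with r ≠ 1).

0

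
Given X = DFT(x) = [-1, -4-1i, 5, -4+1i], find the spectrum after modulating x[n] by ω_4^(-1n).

Modulation property: DFT(ω_4^(-1n)·x[n]) = X[(k-1) mod 4], so circularly shift X by 1 positions.

X[k-1] = [-4+1i, -1, -4-1i, 5]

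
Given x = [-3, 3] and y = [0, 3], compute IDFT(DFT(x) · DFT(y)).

(x ⊛ y)[n] = Σ(m=0 to 1) x[m] · y[(n-m) mod 2]

Computing each output sample:
(x ⊛ y)[0] = 9
(x ⊛ y)[1] = -9

x ⊛ y = [9, -9]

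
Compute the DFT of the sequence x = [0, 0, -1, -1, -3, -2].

X[k] = Σ(n=0 to 5) x[n] · ω_6^(nk)
where ω_6 = e^(-2πi/6)

Computing each X[k]:
X[0] = -7
X[1] = 2.0000-3.4641i
X[2] = 2
X[3] = -1
X[4] = 2
X[5] = 2.0000+3.4641i

X = [-7, 2.0000-3.4641i, 2, -1, 2, 2.0000+3.4641i]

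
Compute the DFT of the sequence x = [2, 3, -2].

X[k] = Σ(n=0 to 2) x[n] · ω_3^(nk)
where ω_3 = e^(-2πi/3)

Computing each X[k]:
X[0] = 3
X[1] = 1.5000-4.3301i
X[2] = 1.5000+4.3301i

X = [3, 1.5000-4.3301i, 1.5000+4.3301i]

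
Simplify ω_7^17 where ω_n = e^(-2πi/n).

Since ω_7^7 = 1, powers reduce modulo 7.
17 mod 7 = 3
So ω_7^17 = ω_7^3 = e^(-2πi·3/7)

ω_7^17 = ω_7^3 = -0.9010-0.4339i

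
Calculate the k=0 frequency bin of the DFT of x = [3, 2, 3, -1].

X[0] = Σ(n=0 to 3) x[n] · ω_4^0 = Σ x[n]
= (3) + (2) + (3) + (-1)

X[0] = 7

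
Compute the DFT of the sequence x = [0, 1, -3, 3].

X[k] = Σ(n=0 to 3) x[n] · ω_4^(nk)
where ω_4 = e^(-2πi/4)

Computing each X[k]:
X[0] = 1
X[1] = 3+2i
X[2] = -7
X[3] = 3-2i

X = [1, 3+2i, -7, 3-2i]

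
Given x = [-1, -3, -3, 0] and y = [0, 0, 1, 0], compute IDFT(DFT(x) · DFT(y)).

(x ⊛ y)[n] = Σ(m=0 to 3) x[m] · y[(n-m) mod 4]

Computing each output sample:
(x ⊛ y)[0] = -3
(x ⊛ y)[1] = 0
(x ⊛ y)[2] = -1
(x ⊛ y)[3] = -3

x ⊛ y = [-3, 0, -1, -3]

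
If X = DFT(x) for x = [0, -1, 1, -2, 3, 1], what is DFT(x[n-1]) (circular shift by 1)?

Time shift by 1: X_shifted[k] = ω_6^(1k) · X[k]
Shifted x = [1, 0, -1, 1, -2, 3]

DFT(x[n-1]) = [2, 3.0000+1.7321i, 2.0000+3.4641i, -6, 2.0000-3.4641i, 3.0000-1.7321i]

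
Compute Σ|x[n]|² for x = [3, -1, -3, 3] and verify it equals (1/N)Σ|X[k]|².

Time domain:
Σ|x[n]|² = |3|² + |-1|² + |-3|² + |3|² = 28.0000

Frequency domain:
(1/4)Σ|X[k]|² = (1/4)(|2|² + |6+4i|² + |-2|² + |6-4i|²) = (1/4)·112.0000 = 28.0000

Both sides agree, confirming Parseval's theorem.

Σ|x[n]|² = (1/N)Σ|X[k]|² = 28.0000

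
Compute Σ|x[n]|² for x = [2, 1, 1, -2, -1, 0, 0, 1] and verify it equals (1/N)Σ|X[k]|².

Time domain:
Σ|x[n]|² = |2|² + |1|² + |1|² + |-2|² + |-1|² + |0|² + |0|² + |1|² = 12.0000

Frequency domain:
(1/8)Σ|X[k]|² = (1/8)(|2|² + |5.8284+0.4142i|² + |-2i|² + |0.1716+2.4142i|² + |2|² + |0.1716-2.4142i|² + |2i|² + |5.8284-0.4142i|²) = (1/8)·96.0000 = 12.0000

Both sides agree, confirming Parseval's theorem.

Σ|x[n]|² = (1/N)Σ|X[k]|² = 12.0000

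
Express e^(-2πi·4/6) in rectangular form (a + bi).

ω_6^4 = e^(-2πi·4/6)
= cos(-2π·4/6) + i·sin(-2π·4/6)
= cos(-8π/6) + i·sin(-8π/6)

ω_6^4 = cos(-8π/6) + i·sin(-8π/6) = -0.5000+0.8660i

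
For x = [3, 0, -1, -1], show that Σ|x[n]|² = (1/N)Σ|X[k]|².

Time domain:
Σ|x[n]|² = |3|² + |0|² + |-1|² + |-1|² = 11.0000

Frequency domain:
(1/4)Σ|X[k]|² = (1/4)(|1|² + |4-1i|² + |3|² + |4+1i|²) = (1/4)·44.0000 = 11.0000

Both sides agree, confirming Parseval's theorem.

Σ|x[n]|² = (1/N)Σ|X[k]|² = 11.0000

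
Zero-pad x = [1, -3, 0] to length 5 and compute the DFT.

Original 3-point DFT: [-2, 2.5000+2.5981i, 2.5000-2.5981i]
Zero-padded 5-point DFT provides frequency interpolation.

DFT_5([x, 0, ...]) = [-2, 0.0729+2.8532i, 3.4271+1.7634i, 3.4271-1.7634i, 0.0729-2.8532i]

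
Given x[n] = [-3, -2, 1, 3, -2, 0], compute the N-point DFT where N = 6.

X[k] = Σ(n=0 to 5) x[n] · ω_6^(nk)
where ω_6 = e^(-2πi/6)

Computing each X[k]:
X[0] = -3
X[1] = -6.5000-0.8660i
X[2] = 1.5000+4.3301i
X[3] = -5
X[4] = 1.5000-4.3301i
X[5] = -6.5000+0.8660i

X = [-3, -6.5000-0.8660i, 1.5000+4.3301i, -5, 1.5000-4.3301i, -6.5000+0.8660i]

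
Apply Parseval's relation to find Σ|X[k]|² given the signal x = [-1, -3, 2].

Parseval: Σ|x[n]|² = (1/N)Σ|X[k]|², so Σ|X[k]|² = N·Σ|x[n]|² = 3·14.0000

Σ|X[k]|² = N·Σ|x[n]|² = 3·14.0000 = 42.0000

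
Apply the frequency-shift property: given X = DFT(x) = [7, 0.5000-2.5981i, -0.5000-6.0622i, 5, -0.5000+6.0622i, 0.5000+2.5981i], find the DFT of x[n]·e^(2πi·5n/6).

Modulation property: DFT(ω_6^(-5n)·x[n]) = X[(k-5) mod 6], so circularly shift X by 5 positions.

X[k-5] = [0.5000-2.5981i, -0.5000-6.0622i, 5, -0.5000+6.0622i, 0.5000+2.5981i, 7]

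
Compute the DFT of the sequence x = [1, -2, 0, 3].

X[k] = Σ(n=0 to 3) x[n] · ω_4^(nk)
where ω_4 = e^(-2πi/4)

Computing each X[k]:
X[0] = 2
X[1] = 1+5i
X[2] = 0
X[3] = 1-5i

X = [2, 1+5i, 0, 1-5i]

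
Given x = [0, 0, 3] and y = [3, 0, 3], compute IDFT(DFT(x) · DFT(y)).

(x ⊛ y)[n] = Σ(m=0 to 2) x[m] · y[(n-m) mod 3]

Computing each output sample:
(x ⊛ y)[0] = 0
(x ⊛ y)[1] = 9
(x ⊛ y)[2] = 9

x ⊛ y = [0, 9, 9]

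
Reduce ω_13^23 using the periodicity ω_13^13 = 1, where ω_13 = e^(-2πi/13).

Since ω_13^13 = 1, powers reduce modulo 13.
23 mod 13 = 10
So ω_13^23 = ω_13^10 = e^(-2πi·10/13)

ω_13^23 = ω_13^10 = 0.1205+0.9927i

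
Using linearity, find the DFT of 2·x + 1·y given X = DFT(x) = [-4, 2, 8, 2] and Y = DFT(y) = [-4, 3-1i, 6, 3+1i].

By linearity: DFT(2x + 1y) = 2·DFT(x) + 1·DFT(y)
= 2·[-4, 2, 8, 2] + 1·[-4, 3-1i, 6, 3+1i]

Computing element-wise:
Z[0] = 2·(-4) + 1·(-4) = -12
Z[1] = 2·(2) + 1·(3-1i) = 7-1i
Z[2] = 2·(8) + 1·(6) = 22
Z[3] = 2·(2) + 1·(3+1i) = 7+1i

DFT(2x + 1y) = 2·X + 1·Y = [-12, 7-1i, 22, 7+1i]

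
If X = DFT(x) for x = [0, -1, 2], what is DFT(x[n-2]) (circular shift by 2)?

Time shift by 2: X_shifted[k] = ω_3^(2k) · X[k]
Shifted x = [-1, 2, 0]

DFT(x[n-2]) = [1, -2.0000-1.7321i, -2.0000+1.7321i]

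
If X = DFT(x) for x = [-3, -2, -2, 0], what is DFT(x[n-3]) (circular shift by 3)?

Time shift by 3: X_shifted[k] = ω_4^(3k) · X[k]
Shifted x = [-2, -2, 0, -3]

DFT(x[n-3]) = [-7, -2-1i, 3, -2+1i]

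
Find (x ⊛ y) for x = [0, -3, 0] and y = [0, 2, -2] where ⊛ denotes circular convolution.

(x ⊛ y)[n] = Σ(m=0 to 2) x[m] · y[(n-m) mod 3]

Computing each output sample:
(x ⊛ y)[0] = 6
(x ⊛ y)[1] = 0
(x ⊛ y)[2] = -6

x ⊛ y = [6, 0, -6]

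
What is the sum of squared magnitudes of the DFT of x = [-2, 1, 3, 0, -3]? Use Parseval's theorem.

Parseval: Σ|x[n]|² = (1/N)Σ|X[k]|², so Σ|X[k]|² = N·Σ|x[n]|² = 5·23.0000

Σ|X[k]|² = N·Σ|x[n]|² = 5·23.0000 = 115.0000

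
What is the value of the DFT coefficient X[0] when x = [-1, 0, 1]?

X[0] = Σ(n=0 to 2) x[n] · ω_3^0 = Σ x[n]
= (-1) + (0) + (1)

X[0] = 0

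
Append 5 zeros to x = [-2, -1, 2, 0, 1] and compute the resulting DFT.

Original 5-point DFT: [0, -3.6180+0.7265i, -1.3820+3.0777i, -1.3820-3.0777i, -3.6180-0.7265i]
Zero-padded 10-point DFT provides frequency interpolation.

DFT_10([x, 0, ...]) = [0, -3.0000-1.9021i, -3.6180+0.7265i, -3.0000+1.1756i, -1.3820+3.0777i, 2, -1.3820-3.0777i, -3.0000-1.1756i, -3.6180-0.7265i, -3.0000+1.9021i]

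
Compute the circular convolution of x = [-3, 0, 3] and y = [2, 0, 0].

(x ⊛ y)[n] = Σ(m=0 to 2) x[m] · y[(n-m) mod 3]

Computing each output sample:
(x ⊛ y)[0] = -6
(x ⊛ y)[1] = 0
(x ⊛ y)[2] = 6

x ⊛ y = [-6, 0, 6]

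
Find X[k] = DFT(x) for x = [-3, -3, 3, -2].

X[k] = Σ(n=0 to 3) x[n] · ω_4^(nk)
where ω_4 = e^(-2πi/4)

Computing each X[k]:
X[0] = -5
X[1] = -6+1i
X[2] = 5
X[3] = -6-1i

X = [-5, -6+1i, 5, -6-1i]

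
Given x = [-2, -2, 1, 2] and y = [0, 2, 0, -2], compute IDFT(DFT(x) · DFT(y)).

(x ⊛ y)[n] = Σ(m=0 to 3) x[m] · y[(n-m) mod 4]

Computing each output sample:
(x ⊛ y)[0] = 8
(x ⊛ y)[1] = -6
(x ⊛ y)[2] = -8
(x ⊛ y)[3] = 6

x ⊛ y = [8, -6, -8, 6]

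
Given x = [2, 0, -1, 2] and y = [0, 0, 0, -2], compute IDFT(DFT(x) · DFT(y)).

(x ⊛ y)[n] = Σ(m=0 to 3) x[m] · y[(n-m) mod 4]

Computing each output sample:
(x ⊛ y)[0] = 0
(x ⊛ y)[1] = 2
(x ⊛ y)[2] = -4
(x ⊛ y)[3] = -4

x ⊛ y = [0, 2, -4, -4]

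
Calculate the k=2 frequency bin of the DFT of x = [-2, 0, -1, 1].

X[2] = Σ(n=0 to 3) x[n] · ω_4^(2n) where ω_4 = e^(-2πi/4)
= (-2)·ω_4^0 + (0)·ω_4^2 + (-1)·ω_4^4 + (1)·ω_4^6

X[2] = -4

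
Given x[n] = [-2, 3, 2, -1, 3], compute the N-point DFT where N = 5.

X[k] = Σ(n=0 to 4) x[n] · ω_5^(nk)
where ω_5 = e^(-2πi/5)

Computing each X[k]:
X[0] = 5
X[1] = -0.9549-1.7634i
X[2] = -6.5451+2.8532i
X[3] = -6.5451-2.8532i
X[4] = -0.9549+1.7634i

X = [5, -0.9549-1.7634i, -6.5451+2.8532i, -6.5451-2.8532i, -0.9549+1.7634i]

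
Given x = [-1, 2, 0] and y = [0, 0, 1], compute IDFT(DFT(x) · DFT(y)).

(x ⊛ y)[n] = Σ(m=0 to 2) x[m] · y[(n-m) mod 3]

Computing each output sample:
(x ⊛ y)[0] = 2
(x ⊛ y)[1] = 0
(x ⊛ y)[2] = -1

x ⊛ y = [2, 0, -1]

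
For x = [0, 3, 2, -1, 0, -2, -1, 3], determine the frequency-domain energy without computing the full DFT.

Parseval: Σ|x[n]|² = (1/N)Σ|X[k]|², so Σ|X[k]|² = N·Σ|x[n]|² = 8·28.0000

Σ|X[k]|² = N·Σ|x[n]|² = 8·28.0000 = 224.0000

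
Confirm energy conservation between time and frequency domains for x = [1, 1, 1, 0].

Time domain:
Σ|x[n]|² = |1|² + |1|² + |1|² + |0|² = 3.0000

Frequency domain:
(1/4)Σ|X[k]|² = (1/4)(|3|² + |-1i|² + |1|² + |1i|²) = (1/4)·12.0000 = 3.0000

Both sides agree, confirming Parseval's theorem.

Σ|x[n]|² = (1/N)Σ|X[k]|² = 3.0000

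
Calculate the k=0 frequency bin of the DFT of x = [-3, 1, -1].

X[0] = Σ(n=0 to 2) x[n] · ω_3^0 = Σ x[n]
= (-3) + (1) + (-1)

X[0] = -3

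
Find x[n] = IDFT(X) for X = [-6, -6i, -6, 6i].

x[n] = (1/4) Σ(k=0 to 3) X[k] · e^(2πikn/4)

Computing each x[n]:
x[0] = -3
x[1] = 3
x[2] = -3
x[3] = -3

x = [-3, 3, -3, -3]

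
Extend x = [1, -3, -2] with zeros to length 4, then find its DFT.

Original 3-point DFT: [-4, 3.5000+0.8660i, 3.5000-0.8660i]
Zero-padded 4-point DFT provides frequency interpolation.

DFT_4([x, 0, ...]) = [-4, 3+3i, 2, 3-3i]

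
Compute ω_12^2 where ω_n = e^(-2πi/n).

ω_12^2 = e^(-2πi·2/12)
= cos(-2π·2/12) + i·sin(-2π·2/12)
= cos(-4π/12) + i·sin(-4π/12)

ω_12^2 = cos(-4π/12) + i·sin(-4π/12) = 0.5000-0.8660i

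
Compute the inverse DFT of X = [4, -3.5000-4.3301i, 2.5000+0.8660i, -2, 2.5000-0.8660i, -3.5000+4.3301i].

x[n] = (1/6) Σ(k=0 to 5) X[k] · e^(2πikn/6)

Computing each x[n]:
x[0] = 0
x[1] = 1
x[2] = 2
x[3] = 3
x[4] = -1
x[5] = -1

x = [0, 1, 2, 3, -1, -1]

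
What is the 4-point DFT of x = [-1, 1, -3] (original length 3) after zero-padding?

Original 3-point DFT: [-3, -3.4641i, 3.4641i]
Zero-padded 4-point DFT provides frequency interpolation.

DFT_4([x, 0, ...]) = [-3, 2-1i, -5, 2+1i]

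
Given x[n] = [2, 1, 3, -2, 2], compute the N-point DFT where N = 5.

X[k] = Σ(n=0 to 4) x[n] · ω_5^(nk)
where ω_5 = e^(-2πi/5)

Computing each X[k]:
X[0] = 6
X[1] = 2.1180-1.9879i
X[2] = -0.1180+5.3431i
X[3] = -0.1180-5.3431i
X[4] = 2.1180+1.9879i

X = [6, 2.1180-1.9879i, -0.1180+5.3431i, -0.1180-5.3431i, 2.1180+1.9879i]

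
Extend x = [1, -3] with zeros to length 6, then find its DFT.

Original 2-point DFT: [-2, 4]
Zero-padded 6-point DFT provides frequency interpolation.

DFT_6([x, 0, ...]) = [-2, -0.5000+2.5981i, 2.5000+2.5981i, 4, 2.5000-2.5981i, -0.5000-2.5981i]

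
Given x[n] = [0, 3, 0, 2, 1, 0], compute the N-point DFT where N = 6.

X[k] = Σ(n=0 to 5) x[n] · ω_6^(nk)
where ω_6 = e^(-2πi/6)

Computing each X[k]:
X[0] = 6
X[1] = -1.0000-1.7321i
X[2] = -3.4641i
X[3] = -4
X[4] = 3.4641i
X[5] = -1.0000+1.7321i

X = [6, -1.0000-1.7321i, -3.4641i, -4, 3.4641i, -1.0000+1.7321i]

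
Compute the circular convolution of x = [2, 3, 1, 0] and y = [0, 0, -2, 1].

(x ⊛ y)[n] = Σ(m=0 to 3) x[m] · y[(n-m) mod 4]

Computing each output sample:
(x ⊛ y)[0] = 1
(x ⊛ y)[1] = 1
(x ⊛ y)[2] = -4
(x ⊛ y)[3] = -4

x ⊛ y = [1, 1, -4, -4]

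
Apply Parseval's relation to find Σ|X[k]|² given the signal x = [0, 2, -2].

Parseval: Σ|x[n]|² = (1/N)Σ|X[k]|², so Σ|X[k]|² = N·Σ|x[n]|² = 3·8.0000

Σ|X[k]|² = N·Σ|x[n]|² = 3·8.0000 = 24.0000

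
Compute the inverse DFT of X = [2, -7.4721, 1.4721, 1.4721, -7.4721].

x[n] = (1/5) Σ(k=0 to 4) X[k] · e^(2πikn/5)

Computing each x[n]:
x[0] = -2
x[1] = -1
x[2] = 3
x[3] = 3
x[4] = -1

x = [-2, -1, 3, 3, -1]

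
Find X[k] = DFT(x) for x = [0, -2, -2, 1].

X[k] = Σ(n=0 to 3) x[n] · ω_4^(nk)
where ω_4 = e^(-2πi/4)

Computing each X[k]:
X[0] = -3
X[1] = 2+3i
X[2] = -1
X[3] = 2-3i

X = [-3, 2+3i, -1, 2-3i]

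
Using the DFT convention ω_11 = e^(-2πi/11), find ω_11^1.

ω_11^1 = e^(-2πi·1/11)
= cos(-2π·1/11) + i·sin(-2π·1/11)
= cos(-2π/11) + i·sin(-2π/11)

ω_11^1 = cos(-2π/11) + i·sin(-2π/11) = 0.8413-0.5406i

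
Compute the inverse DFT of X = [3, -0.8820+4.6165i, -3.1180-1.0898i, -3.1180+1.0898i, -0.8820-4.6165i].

x[n] = (1/5) Σ(k=0 to 4) X[k] · e^(2πikn/5)

Computing each x[n]:
x[0] = -1
x[1] = 0
x[2] = -1
x[3] = 2
x[4] = 3

x = [-1, 0, -1, 2, 3]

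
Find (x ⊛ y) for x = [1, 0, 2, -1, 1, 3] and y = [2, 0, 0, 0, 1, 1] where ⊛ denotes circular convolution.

(x ⊛ y)[n] = Σ(m=0 to 5) x[m] · y[(n-m) mod 6]

Computing each output sample:
(x ⊛ y)[0] = 4
(x ⊛ y)[1] = 1
(x ⊛ y)[2] = 4
(x ⊛ y)[3] = 2
(x ⊛ y)[4] = 6
(x ⊛ y)[5] = 7

x ⊛ y = [4, 1, 4, 2, 6, 7]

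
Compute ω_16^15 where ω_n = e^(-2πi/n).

ω_16^15 = e^(-2πi·15/16)
= cos(-2π·15/16) + i·sin(-2π·15/16)
= cos(-30π/16) + i·sin(-30π/16)

ω_16^15 = cos(-30π/16) + i·sin(-30π/16) = 0.9239+0.3827i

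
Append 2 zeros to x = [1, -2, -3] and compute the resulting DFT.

Original 3-point DFT: [-4, 3.5000-0.8660i, 3.5000+0.8660i]
Zero-padded 5-point DFT provides frequency interpolation.

DFT_5([x, 0, ...]) = [-4, 2.8090+3.6655i, 1.6910-1.6776i, 1.6910+1.6776i, 2.8090-3.6655i]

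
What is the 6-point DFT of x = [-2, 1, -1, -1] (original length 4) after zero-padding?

Original 4-point DFT: [-3, -1-2i, -3, -1+2i]
Zero-padded 6-point DFT provides frequency interpolation.

DFT_6([x, 0, ...]) = [-3, 0, -3.0000-1.7321i, -3, -3.0000+1.7321i, 0]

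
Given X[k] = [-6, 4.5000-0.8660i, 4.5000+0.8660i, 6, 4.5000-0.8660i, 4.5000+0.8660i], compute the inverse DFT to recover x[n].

x[n] = (1/6) Σ(k=0 to 5) X[k] · e^(2πikn/6)

Computing each x[n]:
x[0] = 3
x[1] = -2
x[2] = -1
x[3] = -2
x[4] = -2
x[5] = -2

x = [3, -2, -1, -2, -2, -2]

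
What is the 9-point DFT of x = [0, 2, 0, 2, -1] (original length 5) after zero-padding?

Original 5-point DFT: [3, -1.3090-1.6776i, -0.1910-3.6655i, -0.1910+3.6655i, -1.3090+1.6776i]
Zero-padded 9-point DFT provides frequency interpolation.

DFT_9([x, 0, ...]) = [3, 1.4718-2.6756i, -1.4187-0.8804i, 1.5000-0.8660i, -3.0530-3.4009i, -3.0530+3.4009i, 1.5000+0.8660i, -1.4187+0.8804i, 1.4718+2.6756i]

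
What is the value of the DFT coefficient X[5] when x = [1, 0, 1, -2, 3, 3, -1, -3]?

X[5] = Σ(n=0 to 7) x[n] · ω_8^(5n) where ω_8 = e^(-2πi/8)
= (1)·ω_8^0 + (0)·ω_8^5 + (1)·ω_8^10 + (-2)·ω_8^15 + (3)·ω_8^20 + (3)·ω_8^25 + (-1)·ω_8^30 + (-3)·ω_8^35

X[5] = 0.8284-3.4142i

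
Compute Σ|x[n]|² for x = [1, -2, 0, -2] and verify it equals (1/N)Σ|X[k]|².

Time domain:
Σ|x[n]|² = |1|² + |-2|² + |0|² + |-2|² = 9.0000

Frequency domain:
(1/4)Σ|X[k]|² = (1/4)(|-3|² + |1|² + |5|² + |1|²) = (1/4)·36.0000 = 9.0000

Both sides agree, confirming Parseval's theorem.

Σ|x[n]|² = (1/N)Σ|X[k]|² = 9.0000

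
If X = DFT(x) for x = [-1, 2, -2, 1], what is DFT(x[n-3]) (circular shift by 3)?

Time shift by 3: X_shifted[k] = ω_4^(3k) · X[k]
Shifted x = [2, -2, 1, -1]

DFT(x[n-3]) = [0, 1+1i, 6, 1-1i]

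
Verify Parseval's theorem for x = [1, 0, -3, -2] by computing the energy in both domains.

Time domain:
Σ|x[n]|² = |1|² + |0|² + |-3|² + |-2|² = 14.0000

Frequency domain:
(1/4)Σ|X[k]|² = (1/4)(|-4|² + |4-2i|² + |0|² + |4+2i|²) = (1/4)·56.0000 = 14.0000

Both sides agree, confirming Parseval's theorem.

Σ|x[n]|² = (1/N)Σ|X[k]|² = 14.0000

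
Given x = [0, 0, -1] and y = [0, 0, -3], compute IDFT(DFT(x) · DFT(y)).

(x ⊛ y)[n] = Σ(m=0 to 2) x[m] · y[(n-m) mod 3]

Computing each output sample:
(x ⊛ y)[0] = 0
(x ⊛ y)[1] = 3
(x ⊛ y)[2] = 0

x ⊛ y = [0, 3, 0]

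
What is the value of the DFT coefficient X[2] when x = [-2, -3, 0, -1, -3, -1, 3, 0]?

X[2] = Σ(n=0 to 7) x[n] · ω_8^(2n) where ω_8 = e^(-2πi/8)
= (-2)·ω_8^0 + (-3)·ω_8^2 + (0)·ω_8^4 + (-1)·ω_8^6 + (-3)·ω_8^8 + (-1)·ω_8^10 + (3)·ω_8^12 + (0)·ω_8^14

X[2] = -8+3i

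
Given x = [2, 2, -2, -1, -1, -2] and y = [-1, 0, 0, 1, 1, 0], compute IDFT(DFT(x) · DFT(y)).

(x ⊛ y)[n] = Σ(m=0 to 5) x[m] · y[(n-m) mod 6]

Computing each output sample:
(x ⊛ y)[0] = -5
(x ⊛ y)[1] = -4
(x ⊛ y)[2] = -1
(x ⊛ y)[3] = 1
(x ⊛ y)[4] = 5
(x ⊛ y)[5] = 2

x ⊛ y = [-5, -4, -1, 1, 5, 2]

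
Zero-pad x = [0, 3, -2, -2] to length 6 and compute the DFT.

Original 4-point DFT: [-1, 2-5i, -3, 2+5i]
Zero-padded 6-point DFT provides frequency interpolation.

DFT_6([x, 0, ...]) = [-1, 4.5000-0.8660i, -2.5000-4.3301i, -3, -2.5000+4.3301i, 4.5000+0.8660i]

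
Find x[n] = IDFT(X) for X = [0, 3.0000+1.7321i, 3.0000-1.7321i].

x[n] = (1/3) Σ(k=0 to 2) X[k] · e^(2πikn/3)

Computing each x[n]:
x[0] = 2
x[1] = -2
x[2] = 0

x = [2, -2, 0]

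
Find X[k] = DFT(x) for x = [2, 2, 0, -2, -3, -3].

X[k] = Σ(n=0 to 5) x[n] · ω_6^(nk)
where ω_6 = e^(-2πi/6)

Computing each X[k]:
X[0] = -4
X[1] = 5.0000-6.9282i
X[2] = 2.0000-1.7321i
X[3] = 2
X[4] = 2.0000+1.7321i
X[5] = 5.0000+6.9282i

X = [-4, 5.0000-6.9282i, 2.0000-1.7321i, 2, 2.0000+1.7321i, 5.0000+6.9282i]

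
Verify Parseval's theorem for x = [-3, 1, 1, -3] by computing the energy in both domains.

Time domain:
Σ|x[n]|² = |-3|² + |1|² + |1|² + |-3|² = 20.0000

Frequency domain:
(1/4)Σ|X[k]|² = (1/4)(|-4|² + |-4-4i|² + |0|² + |-4+4i|²) = (1/4)·80.0000 = 20.0000

Both sides agree, confirming Parseval's theorem.

Σ|x[n]|² = (1/N)Σ|X[k]|² = 20.0000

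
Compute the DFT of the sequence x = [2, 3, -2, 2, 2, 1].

X[k] = Σ(n=0 to 5) x[n] · ω_6^(nk)
where ω_6 = e^(-2πi/6)

Computing each X[k]:
X[0] = 8
X[1] = 2.0000+1.7321i
X[2] = 2.0000-5.1962i
X[3] = -4
X[4] = 2.0000+5.1962i
X[5] = 2.0000-1.7321i

X = [8, 2.0000+1.7321i, 2.0000-5.1962i, -4, 2.0000+5.1962i, 2.0000-1.7321i]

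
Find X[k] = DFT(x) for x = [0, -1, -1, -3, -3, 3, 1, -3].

X[k] = Σ(n=0 to 7) x[n] · ω_8^(nk)
where ω_8 = e^(-2πi/8)

Computing each X[k]:
X[0] = -7
X[1] = 0.1716+4.8284i
X[2] = -3-8i
X[3] = 5.8284+0.8284i
X[4] = 1
X[5] = 5.8284-0.8284i
X[6] = -3+8i
X[7] = 0.1716-4.8284i

X = [-7, 0.1716+4.8284i, -3-8i, 5.8284+0.8284i, 1, 5.8284-0.8284i, -3+8i, 0.1716-4.8284i]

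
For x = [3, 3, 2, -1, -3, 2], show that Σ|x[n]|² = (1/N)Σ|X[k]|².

Time domain:
Σ|x[n]|² = |3|² + |3|² + |2|² + |-1|² + |-3|² + |2|² = 36.0000

Frequency domain:
(1/6)Σ|X[k]|² = (1/6)(|6|² + |7.0000-5.1962i|² + |3.4641i|² + |-2|² + |-3.4641i|² + |7.0000+5.1962i|²) = (1/6)·216.0000 = 36.0000

Both sides agree, confirming Parseval's theorem.

Σ|x[n]|² = (1/N)Σ|X[k]|² = 36.0000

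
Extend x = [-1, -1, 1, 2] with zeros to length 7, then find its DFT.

Original 4-point DFT: [1, -2+3i, -1, -2-3i]
Zero-padded 7-point DFT provides frequency interpolation.

DFT_7([x, 0, ...]) = [1, -3.6479-1.0609i, -0.4315+2.9725i, 0.0794-0.7341i, 0.0794+0.7341i, -0.4315-2.9725i, -3.6479+1.0609i]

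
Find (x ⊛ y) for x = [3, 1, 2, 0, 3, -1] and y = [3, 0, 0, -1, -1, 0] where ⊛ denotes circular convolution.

(x ⊛ y)[n] = Σ(m=0 to 5) x[m] · y[(n-m) mod 6]

Computing each output sample:
(x ⊛ y)[0] = 7
(x ⊛ y)[1] = 0
(x ⊛ y)[2] = 4
(x ⊛ y)[3] = -2
(x ⊛ y)[4] = 5
(x ⊛ y)[5] = -6

x ⊛ y = [7, 0, 4, -2, 5, -6]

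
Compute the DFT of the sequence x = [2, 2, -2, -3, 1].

X[k] = Σ(n=0 to 4) x[n] · ω_5^(nk)
where ω_5 = e^(-2πi/5)

Computing each X[k]:
X[0] = 0
X[1] = 6.9721-1.5388i
X[2] = -1.9721+0.3633i
X[3] = -1.9721-0.3633i
X[4] = 6.9721+1.5388i

X = [0, 6.9721-1.5388i, -1.9721+0.3633i, -1.9721-0.3633i, 6.9721+1.5388i]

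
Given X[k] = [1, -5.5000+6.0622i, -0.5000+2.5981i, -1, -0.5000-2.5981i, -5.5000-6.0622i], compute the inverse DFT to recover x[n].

x[n] = (1/6) Σ(k=0 to 5) X[k] · e^(2πikn/6)

Computing each x[n]:
x[0] = -2
x[1] = -3
x[2] = 0
x[3] = 2
x[4] = 2
x[5] = 2

x = [-2, -3, 0, 2, 2, 2]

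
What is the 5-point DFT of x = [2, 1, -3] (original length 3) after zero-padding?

Original 3-point DFT: [0, 3.0000-3.4641i, 3.0000+3.4641i]
Zero-padded 5-point DFT provides frequency interpolation.

DFT_5([x, 0, ...]) = [0, 4.7361+0.8123i, 0.2639-3.4410i, 0.2639+3.4410i, 4.7361-0.8123i]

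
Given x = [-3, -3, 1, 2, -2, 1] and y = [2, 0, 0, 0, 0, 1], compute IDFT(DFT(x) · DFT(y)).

(x ⊛ y)[n] = Σ(m=0 to 5) x[m] · y[(n-m) mod 6]

Computing each output sample:
(x ⊛ y)[0] = -9
(x ⊛ y)[1] = -5
(x ⊛ y)[2] = 4
(x ⊛ y)[3] = 2
(x ⊛ y)[4] = -3
(x ⊛ y)[5] = -1

x ⊛ y = [-9, -5, 4, 2, -3, -1]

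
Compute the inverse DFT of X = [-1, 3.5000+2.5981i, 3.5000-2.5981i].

x[n] = (1/3) Σ(k=0 to 2) X[k] · e^(2πikn/3)

Computing each x[n]:
x[0] = 2
x[1] = -3
x[2] = 0

x = [2, -3, 0]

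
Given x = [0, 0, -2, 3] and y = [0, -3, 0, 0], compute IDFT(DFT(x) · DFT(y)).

(x ⊛ y)[n] = Σ(m=0 to 3) x[m] · y[(n-m) mod 4]

Computing each output sample:
(x ⊛ y)[0] = -9
(x ⊛ y)[1] = 0
(x ⊛ y)[2] = 0
(x ⊛ y)[3] = 6

x ⊛ y = [-9, 0, 0, 6]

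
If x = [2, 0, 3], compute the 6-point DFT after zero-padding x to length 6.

Original 3-point DFT: [5, 0.5000+2.5981i, 0.5000-2.5981i]
Zero-padded 6-point DFT provides frequency interpolation.

DFT_6([x, 0, ...]) = [5, 0.5000-2.5981i, 0.5000+2.5981i, 5, 0.5000-2.5981i, 0.5000+2.5981i]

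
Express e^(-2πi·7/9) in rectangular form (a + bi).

ω_9^7 = e^(-2πi·7/9)
= cos(-2π·7/9) + i·sin(-2π·7/9)
= cos(-14π/9) + i·sin(-14π/9)

ω_9^7 = cos(-14π/9) + i·sin(-14π/9) = 0.1736+0.9848i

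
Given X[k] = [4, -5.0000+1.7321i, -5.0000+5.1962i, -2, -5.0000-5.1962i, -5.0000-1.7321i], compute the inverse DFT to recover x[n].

x[n] = (1/6) Σ(k=0 to 5) X[k] · e^(2πikn/6)

Computing each x[n]:
x[0] = -3
x[1] = -1
x[2] = 3
x[3] = 1
x[4] = 1
x[5] = 3

x = [-3, -1, 3, 1, 1, 3]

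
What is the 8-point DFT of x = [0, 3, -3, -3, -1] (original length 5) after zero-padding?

Original 5-point DFT: [-4, 5.4721-3.8042i, -3.4721-2.3511i, -3.4721+2.3511i, 5.4721+3.8042i]
Zero-padded 8-point DFT provides frequency interpolation.

DFT_8([x, 0, ...]) = [-4, 5.2426+3.0000i, 2-6i, -3.2426-3.0000i, -4, -3.2426+3.0000i, 2+6i, 5.2426-3.0000i]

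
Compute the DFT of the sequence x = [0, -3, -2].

X[k] = Σ(n=0 to 2) x[n] · ω_3^(nk)
where ω_3 = e^(-2πi/3)

Computing each X[k]:
X[0] = -5
X[1] = 2.5000+0.8660i
X[2] = 2.5000-0.8660i

X = [-5, 2.5000+0.8660i, 2.5000-0.8660i]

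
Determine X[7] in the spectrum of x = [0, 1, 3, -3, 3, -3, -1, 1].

X[7] = Σ(n=0 to 7) x[n] · ω_8^(7n) where ω_8 = e^(-2πi/8)
= (0)·ω_8^0 + (1)·ω_8^7 + (3)·ω_8^14 + (-3)·ω_8^21 + (3)·ω_8^28 + (-3)·ω_8^35 + (-1)·ω_8^42 + (1)·ω_8^49

X[7] = 2.6569+4.0000i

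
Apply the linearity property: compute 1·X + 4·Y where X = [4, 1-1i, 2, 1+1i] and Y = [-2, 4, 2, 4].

By linearity: DFT(1x + 4y) = 1·DFT(x) + 4·DFT(y)
= 1·[4, 1-1i, 2, 1+1i] + 4·[-2, 4, 2, 4]

Computing element-wise:
Z[0] = 1·(4) + 4·(-2) = -4
Z[1] = 1·(1-1i) + 4·(4) = 17-1i
Z[2] = 1·(2) + 4·(2) = 10
Z[3] = 1·(1+1i) + 4·(4) = 17+1i

DFT(1x + 4y) = 1·X + 4·Y = [-4, 17-1i, 10, 17+1i]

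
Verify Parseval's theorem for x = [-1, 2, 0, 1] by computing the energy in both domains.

Time domain:
Σ|x[n]|² = |-1|² + |2|² + |0|² + |1|² = 6.0000

Frequency domain:
(1/4)Σ|X[k]|² = (1/4)(|2|² + |-1-1i|² + |-4|² + |-1+1i|²) = (1/4)·24.0000 = 6.0000

Both sides agree, confirming Parseval's theorem.

Σ|x[n]|² = (1/N)Σ|X[k]|² = 6.0000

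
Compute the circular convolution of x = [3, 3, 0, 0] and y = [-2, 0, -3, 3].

(x ⊛ y)[n] = Σ(m=0 to 3) x[m] · y[(n-m) mod 4]

Computing each output sample:
(x ⊛ y)[0] = 3
(x ⊛ y)[1] = -6
(x ⊛ y)[2] = -9
(x ⊛ y)[3] = 0

x ⊛ y = [3, -6, -9, 0]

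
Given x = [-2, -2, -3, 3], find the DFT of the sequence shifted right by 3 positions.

Time shift by 3: X_shifted[k] = ω_4^(3k) · X[k]
Shifted x = [-2, -3, 3, -2]

DFT(x[n-3]) = [-4, -5+1i, 6, -5-1i]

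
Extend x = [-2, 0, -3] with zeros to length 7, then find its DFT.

Original 3-point DFT: [-5, -0.5000-2.5981i, -0.5000+2.5981i]
Zero-padded 7-point DFT provides frequency interpolation.

DFT_7([x, 0, ...]) = [-5, -1.3324+2.9248i, 0.7029-1.3017i, -3.8705-2.3455i, -3.8705+2.3455i, 0.7029+1.3017i, -1.3324-2.9248i]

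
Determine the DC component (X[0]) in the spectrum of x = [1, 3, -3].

X[0] = Σ(n=0 to 2) x[n] · ω_3^0 = Σ x[n]
= (1) + (3) + (-3)

X[0] = 1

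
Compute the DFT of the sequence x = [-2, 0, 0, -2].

X[k] = Σ(n=0 to 3) x[n] · ω_4^(nk)
where ω_4 = e^(-2πi/4)

Computing each X[k]:
X[0] = -4
X[1] = -2-2i
X[2] = 0
X[3] = -2+2i

X = [-4, -2-2i, 0, -2+2i]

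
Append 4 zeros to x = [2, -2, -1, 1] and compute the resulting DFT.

Original 4-point DFT: [0, 3+3i, 2, 3-3i]
Zero-padded 8-point DFT provides frequency interpolation.

DFT_8([x, 0, ...]) = [0, -0.1213+1.7071i, 3+3i, 4.1213-0.2929i, 2, 4.1213+0.2929i, 3-3i, -0.1213-1.7071i]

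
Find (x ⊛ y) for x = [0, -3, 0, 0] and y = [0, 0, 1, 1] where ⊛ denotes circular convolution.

(x ⊛ y)[n] = Σ(m=0 to 3) x[m] · y[(n-m) mod 4]

Computing each output sample:
(x ⊛ y)[0] = -3
(x ⊛ y)[1] = 0
(x ⊛ y)[2] = 0
(x ⊛ y)[3] = -3

x ⊛ y = [-3, 0, 0, -3]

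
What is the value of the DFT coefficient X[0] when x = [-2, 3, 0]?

X[0] = Σ(n=0 to 2) x[n] · ω_3^0 = Σ x[n]
= (-2) + (3) + (0)

X[0] = 1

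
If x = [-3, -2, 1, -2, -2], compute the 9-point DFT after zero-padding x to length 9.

Original 5-point DFT: [-8, -3.4271-1.7634i, -0.0729+2.8532i, -0.0729-2.8532i, -3.4271+1.7634i]
Zero-padded 9-point DFT provides frequency interpolation.

DFT_9([x, 0, ...]) = [-8, -1.4791+2.7169i, -4.8191-1.3900i, -3.5000+4.3301i, 0.2981+1.0893i, 0.2981-1.0893i, -3.5000-4.3301i, -4.8191+1.3900i, -1.4791-2.7169i]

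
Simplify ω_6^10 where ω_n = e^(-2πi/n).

Since ω_6^6 = 1, powers reduce modulo 6.
10 mod 6 = 4
So ω_6^10 = ω_6^4 = e^(-2πi·4/6)

ω_6^10 = ω_6^4 = -0.5000+0.8660i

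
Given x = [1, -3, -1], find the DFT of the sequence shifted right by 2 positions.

Time shift by 2: X_shifted[k] = ω_3^(2k) · X[k]
Shifted x = [-3, -1, 1]

DFT(x[n-2]) = [-3, -3.0000+1.7321i, -3.0000-1.7321i]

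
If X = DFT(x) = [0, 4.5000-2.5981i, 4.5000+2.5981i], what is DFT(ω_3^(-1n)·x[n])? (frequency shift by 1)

Modulation property: DFT(ω_3^(-1n)·x[n]) = X[(k-1) mod 3], so circularly shift X by 1 positions.

X[k-1] = [4.5000+2.5981i, 0, 4.5000-2.5981i]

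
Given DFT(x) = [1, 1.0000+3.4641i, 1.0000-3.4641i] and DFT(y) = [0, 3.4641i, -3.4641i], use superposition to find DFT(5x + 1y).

By linearity: DFT(5x + 1y) = 5·DFT(x) + 1·DFT(y)
= 5·[1, 1.0000+3.4641i, 1.0000-3.4641i] + 1·[0, 3.4641i, -3.4641i]

Computing element-wise:
Z[0] = 5·(1) + 1·(0) = 5
Z[1] = 5·(1.0000+3.4641i) + 1·(3.4641i) = 5.0000+20.7846i
Z[2] = 5·(1.0000-3.4641i) + 1·(-3.4641i) = 5.0000-20.7846i

DFT(5x + 1y) = 5·X + 1·Y = [5, 5.0000+20.7846i, 5.0000-20.7846i]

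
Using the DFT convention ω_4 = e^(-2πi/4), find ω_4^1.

ω_4^1 = e^(-2πi·1/4)
= cos(-2π·1/4) + i·sin(-2π·1/4)
= cos(-2π/4) + i·sin(-2π/4)

ω_4^1 = cos(-2π/4) + i·sin(-2π/4) = -1i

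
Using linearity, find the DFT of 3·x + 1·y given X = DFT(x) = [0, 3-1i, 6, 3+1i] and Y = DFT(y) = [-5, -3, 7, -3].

By linearity: DFT(3x + 1y) = 3·DFT(x) + 1·DFT(y)
= 3·[0, 3-1i, 6, 3+1i] + 1·[-5, -3, 7, -3]

Computing element-wise:
Z[0] = 3·(0) + 1·(-5) = -5
Z[1] = 3·(3-1i) + 1·(-3) = 6-3i
Z[2] = 3·(6) + 1·(7) = 25
Z[3] = 3·(3+1i) + 1·(-3) = 6+3i

DFT(3x + 1y) = 3·X + 1·Y = [-5, 6-3i, 25, 6+3i]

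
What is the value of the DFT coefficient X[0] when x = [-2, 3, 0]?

X[0] = Σ(n=0 to 2) x[n] · ω_3^0 = Σ x[n]
= (-2) + (3) + (0)

X[0] = 1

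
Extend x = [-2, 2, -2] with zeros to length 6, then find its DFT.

Original 3-point DFT: [-2, -2.0000-3.4641i, -2.0000+3.4641i]
Zero-padded 6-point DFT provides frequency interpolation.

DFT_6([x, 0, ...]) = [-2, 0, -2.0000-3.4641i, -6, -2.0000+3.4641i, 0]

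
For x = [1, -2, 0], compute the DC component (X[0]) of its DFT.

X[0] = Σ(n=0 to 2) x[n] · ω_3^0 = Σ x[n]
= (1) + (-2) + (0)

X[0] = -1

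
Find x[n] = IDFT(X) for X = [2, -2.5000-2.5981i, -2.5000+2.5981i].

x[n] = (1/3) Σ(k=0 to 2) X[k] · e^(2πikn/3)

Computing each x[n]:
x[0] = -1
x[1] = 3
x[2] = 0

x = [-1, 3, 0]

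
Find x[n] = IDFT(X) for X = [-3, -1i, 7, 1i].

x[n] = (1/4) Σ(k=0 to 3) X[k] · e^(2πikn/4)

Computing each x[n]:
x[0] = 1
x[1] = -2
x[2] = 1
x[3] = -3

x = [1, -2, 1, -3]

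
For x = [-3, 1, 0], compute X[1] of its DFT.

X[1] = Σ(n=0 to 2) x[n] · ω_3^(1n) where ω_3 = e^(-2πi/3)
= (-3)·ω_3^0 + (1)·ω_3^1 + (0)·ω_3^2

X[1] = -3.5000-0.8660i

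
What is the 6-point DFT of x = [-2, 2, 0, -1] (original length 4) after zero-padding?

Original 4-point DFT: [-1, -2-3i, -3, -2+3i]
Zero-padded 6-point DFT provides frequency interpolation.

DFT_6([x, 0, ...]) = [-1, -1.7321i, -4.0000-1.7321i, -3, -4.0000+1.7321i, 1.7321i]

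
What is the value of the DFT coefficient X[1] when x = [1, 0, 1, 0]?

X[1] = Σ(n=0 to 3) x[n] · ω_4^(1n) where ω_4 = e^(-2πi/4)
= (1)·ω_4^0 + (0)·ω_4^1 + (1)·ω_4^2 + (0)·ω_4^3

X[1] = 0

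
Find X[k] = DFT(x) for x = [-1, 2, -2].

X[k] = Σ(n=0 to 2) x[n] · ω_3^(nk)
where ω_3 = e^(-2πi/3)

Computing each X[k]:
X[0] = -1
X[1] = -1.0000-3.4641i
X[2] = -1.0000+3.4641i

X = [-1, -1.0000-3.4641i, -1.0000+3.4641i]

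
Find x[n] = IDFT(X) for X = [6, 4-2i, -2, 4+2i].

x[n] = (1/4) Σ(k=0 to 3) X[k] · e^(2πikn/4)

Computing each x[n]:
x[0] = 3
x[1] = 3
x[2] = -1
x[3] = 1

x = [3, 3, -1, 1]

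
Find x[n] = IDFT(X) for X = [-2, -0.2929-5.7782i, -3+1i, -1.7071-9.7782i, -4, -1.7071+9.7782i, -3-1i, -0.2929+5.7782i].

x[n] = (1/8) Σ(k=0 to 7) X[k] · e^(2πikn/8)

Computing each x[n]:
x[0] = -2
x[1] = 3
x[2] = -1
x[3] = 3
x[4] = -1
x[5] = -3
x[6] = 1
x[7] = -2

x = [-2, 3, -1, 3, -1, -3, 1, -2]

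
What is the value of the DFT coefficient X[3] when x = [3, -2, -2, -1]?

X[3] = Σ(n=0 to 3) x[n] · ω_4^(3n) where ω_4 = e^(-2πi/4)
= (3)·ω_4^0 + (-2)·ω_4^3 + (-2)·ω_4^6 + (-1)·ω_4^9

X[3] = 5-1i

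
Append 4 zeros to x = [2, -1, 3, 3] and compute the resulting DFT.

Original 4-point DFT: [7, -1+4i, 3, -1-4i]
Zero-padded 8-point DFT provides frequency interpolation.

DFT_8([x, 0, ...]) = [7, -0.8284-4.4142i, -1+4i, 4.8284+1.5858i, 3, 4.8284-1.5858i, -1-4i, -0.8284+4.4142i]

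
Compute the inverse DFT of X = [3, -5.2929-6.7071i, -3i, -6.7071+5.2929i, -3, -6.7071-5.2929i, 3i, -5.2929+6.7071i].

x[n] = (1/8) Σ(k=0 to 7) X[k] · e^(2πikn/8)

Computing each x[n]:
x[0] = -3
x[1] = 2
x[2] = 3
x[3] = 0
x[4] = 3
x[5] = 1
x[6] = -3
x[7] = 0

x = [-3, 2, 3, 0, 3, 1, -3, 0]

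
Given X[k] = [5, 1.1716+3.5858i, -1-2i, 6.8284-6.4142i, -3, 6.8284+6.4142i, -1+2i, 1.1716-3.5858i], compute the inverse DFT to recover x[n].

x[n] = (1/8) Σ(k=0 to 7) X[k] · e^(2πikn/8)

Computing each x[n]:
x[0] = 2
x[1] = 1
x[2] = -2
x[3] = 2
x[4] = -2
x[5] = 2
x[6] = 3
x[7] = -1

x = [2, 1, -2, 2, -2, 2, 3, -1]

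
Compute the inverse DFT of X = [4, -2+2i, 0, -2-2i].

x[n] = (1/4) Σ(k=0 to 3) X[k] · e^(2πikn/4)

Computing each x[n]:
x[0] = 0
x[1] = 0
x[2] = 2
x[3] = 2

x = [0, 0, 2, 2]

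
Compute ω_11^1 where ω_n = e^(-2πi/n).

ω_11^1 = e^(-2πi·1/11)
= cos(-2π·1/11) + i·sin(-2π·1/11)
= cos(-2π/11) + i·sin(-2π/11)

ω_11^1 = cos(-2π/11) + i·sin(-2π/11) = 0.8413-0.5406i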